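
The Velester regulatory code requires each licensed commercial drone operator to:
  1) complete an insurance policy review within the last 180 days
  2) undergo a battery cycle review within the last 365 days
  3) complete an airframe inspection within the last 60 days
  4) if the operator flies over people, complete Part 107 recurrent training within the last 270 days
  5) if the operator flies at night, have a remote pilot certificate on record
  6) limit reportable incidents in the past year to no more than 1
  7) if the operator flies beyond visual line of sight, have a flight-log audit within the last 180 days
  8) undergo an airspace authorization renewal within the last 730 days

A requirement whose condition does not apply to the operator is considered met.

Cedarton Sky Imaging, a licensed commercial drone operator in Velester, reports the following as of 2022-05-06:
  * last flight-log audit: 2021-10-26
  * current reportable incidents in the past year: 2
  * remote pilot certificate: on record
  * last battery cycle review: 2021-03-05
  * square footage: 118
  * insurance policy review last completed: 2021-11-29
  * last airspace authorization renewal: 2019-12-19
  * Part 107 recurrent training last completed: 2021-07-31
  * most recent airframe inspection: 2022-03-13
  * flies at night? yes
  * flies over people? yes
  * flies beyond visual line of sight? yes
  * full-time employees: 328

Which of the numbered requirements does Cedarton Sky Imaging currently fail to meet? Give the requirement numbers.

1. insurance policy review 158 days ago vs limit 180 → met
2. battery cycle review 427 days ago vs limit 365 → not met
3. airframe inspection 54 days ago vs limit 60 → met
4. condition 'flies over people' holds; Part 107 recurrent training 279 days ago vs limit 270 → not met
5. condition 'flies at night' holds; remote pilot certificate present → met
6. reportable incidents in the past year 2 > 1 → not met
7. condition 'flies beyond visual line of sight' holds; flight-log audit 192 days ago vs limit 180 → not met
8. airspace authorization renewal 869 days ago vs limit 730 → not met
Not met: 2, 4, 6, 7, 8

2, 4, 6, 7, 8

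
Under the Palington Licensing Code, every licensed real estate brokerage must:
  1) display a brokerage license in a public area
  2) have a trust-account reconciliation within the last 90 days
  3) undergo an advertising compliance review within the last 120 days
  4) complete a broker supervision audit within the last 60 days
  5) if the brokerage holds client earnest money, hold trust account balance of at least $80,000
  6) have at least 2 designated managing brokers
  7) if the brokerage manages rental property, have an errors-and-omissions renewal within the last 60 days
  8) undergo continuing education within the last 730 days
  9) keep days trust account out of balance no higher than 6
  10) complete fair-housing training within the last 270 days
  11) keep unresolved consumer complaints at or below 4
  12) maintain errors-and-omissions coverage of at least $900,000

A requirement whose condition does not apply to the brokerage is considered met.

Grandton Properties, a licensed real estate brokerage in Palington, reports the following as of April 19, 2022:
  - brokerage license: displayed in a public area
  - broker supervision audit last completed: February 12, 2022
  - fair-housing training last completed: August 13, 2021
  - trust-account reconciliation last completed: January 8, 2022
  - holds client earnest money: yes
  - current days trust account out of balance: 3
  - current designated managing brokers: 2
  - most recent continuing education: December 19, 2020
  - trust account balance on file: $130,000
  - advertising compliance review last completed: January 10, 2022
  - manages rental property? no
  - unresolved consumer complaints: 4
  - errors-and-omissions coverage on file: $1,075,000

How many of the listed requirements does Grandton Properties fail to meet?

2

1. brokerage license present → met
2. trust-account reconciliation 101 days ago vs limit 90 → not met
3. advertising compliance review 99 days ago vs limit 120 → met
4. broker supervision audit 66 days ago vs limit 60 → not met
5. condition 'holds client earnest money' holds; trust account balance $130,000 ≥ $80,000 → met
6. designated managing brokers 2 ≥ 2 → met
7. condition 'manages rental property' does not hold → requirement n/a → met
8. continuing education 486 days ago vs limit 730 → met
9. days trust account out of balance 3 ≤ 6 → met
10. fair-housing training 249 days ago vs limit 270 → met
11. unresolved consumer complaints 4 ≤ 4 → met
12. errors-and-omissions coverage $1,075,000 ≥ $900,000 → met
Not met: 2 of 12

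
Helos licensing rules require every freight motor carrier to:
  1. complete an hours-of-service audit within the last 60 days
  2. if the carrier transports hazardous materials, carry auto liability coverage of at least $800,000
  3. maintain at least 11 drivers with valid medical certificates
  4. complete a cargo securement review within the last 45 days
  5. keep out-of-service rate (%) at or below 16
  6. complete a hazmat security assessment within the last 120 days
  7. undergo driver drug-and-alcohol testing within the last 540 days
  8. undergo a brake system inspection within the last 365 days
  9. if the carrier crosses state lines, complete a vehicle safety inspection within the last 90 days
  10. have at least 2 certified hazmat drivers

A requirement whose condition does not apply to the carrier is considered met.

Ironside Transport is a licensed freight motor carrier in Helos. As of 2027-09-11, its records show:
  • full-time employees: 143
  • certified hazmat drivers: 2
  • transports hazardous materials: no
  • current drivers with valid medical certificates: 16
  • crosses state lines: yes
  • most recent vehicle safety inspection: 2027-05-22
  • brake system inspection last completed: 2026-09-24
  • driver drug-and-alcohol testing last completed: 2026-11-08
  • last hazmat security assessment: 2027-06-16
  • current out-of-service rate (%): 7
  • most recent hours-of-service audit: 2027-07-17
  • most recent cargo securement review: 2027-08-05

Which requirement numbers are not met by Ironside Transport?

9

1. hours-of-service audit 56 days ago vs limit 60 → met
2. condition 'transports hazardous materials' does not hold → requirement n/a → met
3. drivers with valid medical certificates 16 ≥ 11 → met
4. cargo securement review 37 days ago vs limit 45 → met
5. out-of-service rate (%) 7 ≤ 16 → met
6. hazmat security assessment 87 days ago vs limit 120 → met
7. driver drug-and-alcohol testing 307 days ago vs limit 540 → met
8. brake system inspection 352 days ago vs limit 365 → met
9. condition 'crosses state lines' holds; vehicle safety inspection 112 days ago vs limit 90 → not met
10. certified hazmat drivers 2 ≥ 2 → met
Not met: 9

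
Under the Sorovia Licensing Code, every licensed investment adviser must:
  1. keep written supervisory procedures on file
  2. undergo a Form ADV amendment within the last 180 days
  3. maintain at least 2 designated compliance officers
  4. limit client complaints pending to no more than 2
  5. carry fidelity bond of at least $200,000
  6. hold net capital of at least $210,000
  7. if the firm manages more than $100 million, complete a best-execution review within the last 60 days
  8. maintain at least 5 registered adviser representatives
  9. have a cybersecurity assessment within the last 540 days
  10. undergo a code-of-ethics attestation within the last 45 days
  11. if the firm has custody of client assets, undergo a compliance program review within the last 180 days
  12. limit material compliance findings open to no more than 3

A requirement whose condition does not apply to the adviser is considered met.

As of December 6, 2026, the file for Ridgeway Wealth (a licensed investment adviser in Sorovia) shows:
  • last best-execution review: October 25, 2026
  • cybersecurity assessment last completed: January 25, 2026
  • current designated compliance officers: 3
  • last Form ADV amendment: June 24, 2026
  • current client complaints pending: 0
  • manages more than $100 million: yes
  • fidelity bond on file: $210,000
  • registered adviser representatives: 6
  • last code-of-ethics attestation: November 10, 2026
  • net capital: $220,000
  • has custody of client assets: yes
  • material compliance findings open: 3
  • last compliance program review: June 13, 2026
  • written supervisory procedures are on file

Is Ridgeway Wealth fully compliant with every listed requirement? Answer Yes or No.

1. written supervisory procedures present → met
2. Form ADV amendment 165 days ago vs limit 180 → met
3. designated compliance officers 3 ≥ 2 → met
4. client complaints pending 0 ≤ 2 → met
5. fidelity bond $210,000 ≥ $200,000 → met
6. net capital $220,000 ≥ $210,000 → met
7. condition 'manages more than $100 million' holds; best-execution review 42 days ago vs limit 60 → met
8. registered adviser representatives 6 ≥ 5 → met
9. cybersecurity assessment 315 days ago vs limit 540 → met
10. code-of-ethics attestation 26 days ago vs limit 45 → met
11. condition 'has custody of client assets' holds; compliance program review 176 days ago vs limit 180 → met
12. material compliance findings open 3 ≤ 3 → met
All met.

Yes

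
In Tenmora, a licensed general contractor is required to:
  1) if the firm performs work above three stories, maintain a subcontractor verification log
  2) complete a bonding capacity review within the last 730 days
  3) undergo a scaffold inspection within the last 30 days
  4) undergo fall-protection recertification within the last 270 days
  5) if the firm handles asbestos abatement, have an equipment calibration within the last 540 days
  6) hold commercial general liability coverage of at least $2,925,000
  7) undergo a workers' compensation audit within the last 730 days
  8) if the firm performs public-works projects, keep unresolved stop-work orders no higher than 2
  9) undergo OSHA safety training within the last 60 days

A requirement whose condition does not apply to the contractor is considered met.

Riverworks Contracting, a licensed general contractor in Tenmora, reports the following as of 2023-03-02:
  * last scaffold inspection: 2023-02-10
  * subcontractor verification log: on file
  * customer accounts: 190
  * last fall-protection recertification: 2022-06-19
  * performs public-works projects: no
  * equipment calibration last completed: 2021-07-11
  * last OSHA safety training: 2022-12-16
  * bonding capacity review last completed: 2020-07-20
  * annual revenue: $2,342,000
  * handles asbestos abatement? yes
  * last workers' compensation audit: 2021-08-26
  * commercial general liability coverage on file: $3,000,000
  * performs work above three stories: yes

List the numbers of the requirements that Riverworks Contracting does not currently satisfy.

2, 5, 9

1. condition 'performs work above three stories' holds; subcontractor verification log present → met
2. bonding capacity review 955 days ago vs limit 730 → not met
3. scaffold inspection 20 days ago vs limit 30 → met
4. fall-protection recertification 256 days ago vs limit 270 → met
5. condition 'handles asbestos abatement' holds; equipment calibration 599 days ago vs limit 540 → not met
6. commercial general liability coverage $3,000,000 ≥ $2,925,000 → met
7. workers' compensation audit 553 days ago vs limit 730 → met
8. condition 'performs public-works projects' does not hold → requirement n/a → met
9. OSHA safety training 76 days ago vs limit 60 → not met
Not met: 2, 5, 9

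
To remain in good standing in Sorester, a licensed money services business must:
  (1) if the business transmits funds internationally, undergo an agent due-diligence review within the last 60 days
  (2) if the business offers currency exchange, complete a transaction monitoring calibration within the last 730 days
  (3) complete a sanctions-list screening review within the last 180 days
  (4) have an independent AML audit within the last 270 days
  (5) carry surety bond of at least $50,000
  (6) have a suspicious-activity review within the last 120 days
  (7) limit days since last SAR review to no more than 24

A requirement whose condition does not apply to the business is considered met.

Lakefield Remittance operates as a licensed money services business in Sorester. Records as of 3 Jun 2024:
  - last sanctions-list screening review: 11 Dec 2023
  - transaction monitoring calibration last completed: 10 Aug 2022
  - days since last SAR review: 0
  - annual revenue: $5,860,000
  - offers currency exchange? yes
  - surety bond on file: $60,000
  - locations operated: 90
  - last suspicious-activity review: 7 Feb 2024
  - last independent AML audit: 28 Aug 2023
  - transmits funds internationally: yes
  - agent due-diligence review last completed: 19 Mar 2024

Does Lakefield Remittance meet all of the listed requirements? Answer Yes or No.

No

1. condition 'transmits funds internationally' holds; agent due-diligence review 76 days ago vs limit 60 → not met
2. condition 'offers currency exchange' holds; transaction monitoring calibration 663 days ago vs limit 730 → met
3. sanctions-list screening review 175 days ago vs limit 180 → met
4. independent AML audit 280 days ago vs limit 270 → not met
5. surety bond $60,000 ≥ $50,000 → met
6. suspicious-activity review 117 days ago vs limit 120 → met
7. days since last SAR review 0 ≤ 24 → met
Not met: 1, 4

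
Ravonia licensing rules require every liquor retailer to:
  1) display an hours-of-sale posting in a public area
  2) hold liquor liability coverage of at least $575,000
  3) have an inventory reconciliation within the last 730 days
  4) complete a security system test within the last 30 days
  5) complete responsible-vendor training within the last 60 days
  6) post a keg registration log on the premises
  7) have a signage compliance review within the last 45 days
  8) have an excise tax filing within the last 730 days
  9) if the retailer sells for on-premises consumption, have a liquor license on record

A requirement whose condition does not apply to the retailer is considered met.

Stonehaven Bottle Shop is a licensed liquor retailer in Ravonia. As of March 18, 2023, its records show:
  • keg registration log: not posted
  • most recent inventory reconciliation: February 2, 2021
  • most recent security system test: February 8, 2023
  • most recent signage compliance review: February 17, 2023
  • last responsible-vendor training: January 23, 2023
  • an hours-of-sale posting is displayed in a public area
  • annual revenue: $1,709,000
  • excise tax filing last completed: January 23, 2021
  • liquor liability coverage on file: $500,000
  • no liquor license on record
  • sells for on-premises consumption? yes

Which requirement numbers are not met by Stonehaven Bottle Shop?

2, 3, 4, 6, 8, 9

1. hours-of-sale posting present → met
2. liquor liability coverage $500,000 < $575,000 → not met
3. inventory reconciliation 774 days ago vs limit 730 → not met
4. security system test 38 days ago vs limit 30 → not met
5. responsible-vendor training 54 days ago vs limit 60 → met
6. keg registration log absent → not met
7. signage compliance review 29 days ago vs limit 45 → met
8. excise tax filing 784 days ago vs limit 730 → not met
9. condition 'sells for on-premises consumption' holds; liquor license absent → not met
Not met: 2, 3, 4, 6, 8, 9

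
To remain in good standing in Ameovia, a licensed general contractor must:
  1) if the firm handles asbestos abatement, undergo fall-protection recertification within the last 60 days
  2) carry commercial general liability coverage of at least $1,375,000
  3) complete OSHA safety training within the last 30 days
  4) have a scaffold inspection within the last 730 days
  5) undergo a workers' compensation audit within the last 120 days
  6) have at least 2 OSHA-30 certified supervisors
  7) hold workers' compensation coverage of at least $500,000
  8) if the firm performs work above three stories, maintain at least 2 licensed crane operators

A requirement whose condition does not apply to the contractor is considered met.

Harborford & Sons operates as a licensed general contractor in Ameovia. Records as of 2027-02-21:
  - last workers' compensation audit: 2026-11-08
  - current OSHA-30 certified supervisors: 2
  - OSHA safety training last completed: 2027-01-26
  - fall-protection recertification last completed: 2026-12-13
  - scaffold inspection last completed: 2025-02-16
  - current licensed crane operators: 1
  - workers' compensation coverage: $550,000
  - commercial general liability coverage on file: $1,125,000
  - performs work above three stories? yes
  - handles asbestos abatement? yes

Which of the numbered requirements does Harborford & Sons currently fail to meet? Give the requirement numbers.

1, 2, 4, 8

1. condition 'handles asbestos abatement' holds; fall-protection recertification 70 days ago vs limit 60 → not met
2. commercial general liability coverage $1,125,000 < $1,375,000 → not met
3. OSHA safety training 26 days ago vs limit 30 → met
4. scaffold inspection 735 days ago vs limit 730 → not met
5. workers' compensation audit 105 days ago vs limit 120 → met
6. OSHA-30 certified supervisors 2 ≥ 2 → met
7. workers' compensation coverage $550,000 ≥ $500,000 → met
8. condition 'performs work above three stories' holds; licensed crane operators 1 < 2 → not met
Not met: 1, 2, 4, 8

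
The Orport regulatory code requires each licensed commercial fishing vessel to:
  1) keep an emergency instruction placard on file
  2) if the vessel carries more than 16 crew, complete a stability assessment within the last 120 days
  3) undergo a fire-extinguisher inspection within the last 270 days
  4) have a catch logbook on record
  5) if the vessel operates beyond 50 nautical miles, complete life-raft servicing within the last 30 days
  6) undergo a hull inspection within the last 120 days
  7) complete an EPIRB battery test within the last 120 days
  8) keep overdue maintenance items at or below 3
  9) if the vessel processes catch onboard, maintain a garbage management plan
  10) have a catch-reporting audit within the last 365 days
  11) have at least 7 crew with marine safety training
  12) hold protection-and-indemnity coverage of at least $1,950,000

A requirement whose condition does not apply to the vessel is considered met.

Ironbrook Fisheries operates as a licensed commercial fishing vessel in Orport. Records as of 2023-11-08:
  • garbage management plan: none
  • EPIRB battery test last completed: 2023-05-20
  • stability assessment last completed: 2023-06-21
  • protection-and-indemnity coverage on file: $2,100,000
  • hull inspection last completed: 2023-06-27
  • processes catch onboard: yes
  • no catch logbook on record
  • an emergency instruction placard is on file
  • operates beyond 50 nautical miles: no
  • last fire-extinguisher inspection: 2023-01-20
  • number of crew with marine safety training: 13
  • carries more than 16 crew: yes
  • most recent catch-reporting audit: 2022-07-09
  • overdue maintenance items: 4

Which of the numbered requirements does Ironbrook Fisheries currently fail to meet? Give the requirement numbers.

2, 3, 4, 6, 7, 8, 9, 10

1. emergency instruction placard present → met
2. condition 'carries more than 16 crew' holds; stability assessment 140 days ago vs limit 120 → not met
3. fire-extinguisher inspection 292 days ago vs limit 270 → not met
4. catch logbook absent → not met
5. condition 'operates beyond 50 nautical miles' does not hold → requirement n/a → met
6. hull inspection 134 days ago vs limit 120 → not met
7. EPIRB battery test 172 days ago vs limit 120 → not met
8. overdue maintenance items 4 > 3 → not met
9. condition 'processes catch onboard' holds; garbage management plan absent → not met
10. catch-reporting audit 487 days ago vs limit 365 → not met
11. crew with marine safety training 13 ≥ 7 → met
12. protection-and-indemnity coverage $2,100,000 ≥ $1,950,000 → met
Not met: 2, 3, 4, 6, 7, 8, 9, 10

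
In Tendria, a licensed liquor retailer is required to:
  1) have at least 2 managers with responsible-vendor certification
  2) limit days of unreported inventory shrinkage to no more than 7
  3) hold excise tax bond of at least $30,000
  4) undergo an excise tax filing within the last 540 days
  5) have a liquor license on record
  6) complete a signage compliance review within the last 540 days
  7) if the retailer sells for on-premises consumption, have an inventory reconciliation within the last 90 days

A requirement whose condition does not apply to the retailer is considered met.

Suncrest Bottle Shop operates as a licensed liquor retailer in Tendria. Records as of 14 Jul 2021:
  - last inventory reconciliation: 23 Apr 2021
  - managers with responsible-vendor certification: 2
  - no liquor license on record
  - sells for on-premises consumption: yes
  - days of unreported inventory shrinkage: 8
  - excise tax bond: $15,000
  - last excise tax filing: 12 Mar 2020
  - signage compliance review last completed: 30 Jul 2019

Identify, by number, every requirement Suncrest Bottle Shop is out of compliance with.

1. managers with responsible-vendor certification 2 ≥ 2 → met
2. days of unreported inventory shrinkage 8 > 7 → not met
3. excise tax bond $15,000 < $30,000 → not met
4. excise tax filing 489 days ago vs limit 540 → met
5. liquor license absent → not met
6. signage compliance review 715 days ago vs limit 540 → not met
7. condition 'sells for on-premises consumption' holds; inventory reconciliation 82 days ago vs limit 90 → met
Not met: 2, 3, 5, 6

2, 3, 5, 6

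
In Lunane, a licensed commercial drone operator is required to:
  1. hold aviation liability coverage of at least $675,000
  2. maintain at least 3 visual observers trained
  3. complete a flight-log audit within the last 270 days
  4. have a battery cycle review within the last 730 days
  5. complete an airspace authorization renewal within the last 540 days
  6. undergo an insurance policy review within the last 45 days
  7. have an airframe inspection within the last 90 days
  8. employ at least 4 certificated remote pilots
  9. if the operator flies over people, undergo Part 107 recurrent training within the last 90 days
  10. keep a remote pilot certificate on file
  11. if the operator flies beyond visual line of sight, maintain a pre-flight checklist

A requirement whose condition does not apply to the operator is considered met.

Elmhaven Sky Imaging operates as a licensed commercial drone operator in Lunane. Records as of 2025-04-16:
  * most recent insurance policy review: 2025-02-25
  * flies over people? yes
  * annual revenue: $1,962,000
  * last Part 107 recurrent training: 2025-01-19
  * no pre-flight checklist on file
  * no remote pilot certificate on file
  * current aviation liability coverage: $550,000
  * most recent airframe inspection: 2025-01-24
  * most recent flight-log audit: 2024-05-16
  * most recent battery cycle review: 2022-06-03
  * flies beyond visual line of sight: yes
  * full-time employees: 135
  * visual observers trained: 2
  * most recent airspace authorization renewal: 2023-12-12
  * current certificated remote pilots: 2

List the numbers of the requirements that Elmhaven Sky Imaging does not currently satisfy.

1, 2, 3, 4, 6, 8, 10, 11

1. aviation liability coverage $550,000 < $675,000 → not met
2. visual observers trained 2 < 3 → not met
3. flight-log audit 335 days ago vs limit 270 → not met
4. battery cycle review 1048 days ago vs limit 730 → not met
5. airspace authorization renewal 491 days ago vs limit 540 → met
6. insurance policy review 50 days ago vs limit 45 → not met
7. airframe inspection 82 days ago vs limit 90 → met
8. certificated remote pilots 2 < 4 → not met
9. condition 'flies over people' holds; Part 107 recurrent training 87 days ago vs limit 90 → met
10. remote pilot certificate absent → not met
11. condition 'flies beyond visual line of sight' holds; pre-flight checklist absent → not met
Not met: 1, 2, 3, 4, 6, 8, 10, 11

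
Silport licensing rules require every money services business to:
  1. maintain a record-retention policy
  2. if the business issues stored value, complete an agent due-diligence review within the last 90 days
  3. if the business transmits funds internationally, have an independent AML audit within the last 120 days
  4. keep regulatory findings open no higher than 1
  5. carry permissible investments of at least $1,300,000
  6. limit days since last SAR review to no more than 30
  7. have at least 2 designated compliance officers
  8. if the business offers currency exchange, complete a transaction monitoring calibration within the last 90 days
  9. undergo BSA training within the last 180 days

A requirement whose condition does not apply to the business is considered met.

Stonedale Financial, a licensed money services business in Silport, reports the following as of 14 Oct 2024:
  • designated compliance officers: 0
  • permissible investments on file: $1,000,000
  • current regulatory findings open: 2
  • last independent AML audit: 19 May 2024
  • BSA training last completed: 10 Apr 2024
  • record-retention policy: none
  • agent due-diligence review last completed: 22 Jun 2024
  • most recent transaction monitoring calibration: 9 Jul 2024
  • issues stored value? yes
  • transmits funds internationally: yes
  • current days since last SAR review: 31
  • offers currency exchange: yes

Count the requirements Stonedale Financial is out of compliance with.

9

1. record-retention policy absent → not met
2. condition 'issues stored value' holds; agent due-diligence review 114 days ago vs limit 90 → not met
3. condition 'transmits funds internationally' holds; independent AML audit 148 days ago vs limit 120 → not met
4. regulatory findings open 2 > 1 → not met
5. permissible investments $1,000,000 < $1,300,000 → not met
6. days since last SAR review 31 > 30 → not met
7. designated compliance officers 0 < 2 → not met
8. condition 'offers currency exchange' holds; transaction monitoring calibration 97 days ago vs limit 90 → not met
9. BSA training 187 days ago vs limit 180 → not met
Not met: 9 of 9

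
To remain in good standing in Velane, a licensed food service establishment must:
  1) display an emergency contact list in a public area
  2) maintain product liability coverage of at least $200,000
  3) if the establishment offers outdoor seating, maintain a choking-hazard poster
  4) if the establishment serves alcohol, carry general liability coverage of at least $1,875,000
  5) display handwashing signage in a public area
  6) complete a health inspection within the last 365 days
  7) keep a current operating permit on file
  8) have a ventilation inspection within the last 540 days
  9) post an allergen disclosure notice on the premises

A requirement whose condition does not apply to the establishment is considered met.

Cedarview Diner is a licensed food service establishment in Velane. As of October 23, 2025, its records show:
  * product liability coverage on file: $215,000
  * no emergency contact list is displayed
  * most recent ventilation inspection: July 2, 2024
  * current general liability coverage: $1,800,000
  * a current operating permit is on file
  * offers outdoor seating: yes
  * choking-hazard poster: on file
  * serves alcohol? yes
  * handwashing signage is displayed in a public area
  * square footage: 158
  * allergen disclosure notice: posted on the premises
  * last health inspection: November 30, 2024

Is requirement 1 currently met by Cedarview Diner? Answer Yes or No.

No

1. emergency contact list absent → not met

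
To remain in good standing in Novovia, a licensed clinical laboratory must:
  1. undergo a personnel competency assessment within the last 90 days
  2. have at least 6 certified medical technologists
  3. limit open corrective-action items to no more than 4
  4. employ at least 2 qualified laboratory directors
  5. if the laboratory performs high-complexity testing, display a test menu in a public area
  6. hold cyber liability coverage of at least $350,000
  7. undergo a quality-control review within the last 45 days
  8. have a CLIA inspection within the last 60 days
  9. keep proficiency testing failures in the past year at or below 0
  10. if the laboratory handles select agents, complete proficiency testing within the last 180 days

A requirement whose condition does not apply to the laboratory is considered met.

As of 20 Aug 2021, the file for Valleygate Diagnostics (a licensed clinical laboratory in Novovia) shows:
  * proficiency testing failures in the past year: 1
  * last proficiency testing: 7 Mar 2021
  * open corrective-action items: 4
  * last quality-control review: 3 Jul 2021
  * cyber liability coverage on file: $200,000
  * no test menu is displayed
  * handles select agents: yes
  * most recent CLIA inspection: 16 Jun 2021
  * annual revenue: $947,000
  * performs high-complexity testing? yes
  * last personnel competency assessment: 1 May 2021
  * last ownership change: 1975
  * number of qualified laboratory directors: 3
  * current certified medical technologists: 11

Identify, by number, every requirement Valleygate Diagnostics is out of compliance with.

1. personnel competency assessment 111 days ago vs limit 90 → not met
2. certified medical technologists 11 ≥ 6 → met
3. open corrective-action items 4 ≤ 4 → met
4. qualified laboratory directors 3 ≥ 2 → met
5. condition 'performs high-complexity testing' holds; test menu absent → not met
6. cyber liability coverage $200,000 < $350,000 → not met
7. quality-control review 48 days ago vs limit 45 → not met
8. CLIA inspection 65 days ago vs limit 60 → not met
9. proficiency testing failures in the past year 1 > 0 → not met
10. condition 'handles select agents' holds; proficiency testing 166 days ago vs limit 180 → met
Not met: 1, 5, 6, 7, 8, 9

1, 5, 6, 7, 8, 9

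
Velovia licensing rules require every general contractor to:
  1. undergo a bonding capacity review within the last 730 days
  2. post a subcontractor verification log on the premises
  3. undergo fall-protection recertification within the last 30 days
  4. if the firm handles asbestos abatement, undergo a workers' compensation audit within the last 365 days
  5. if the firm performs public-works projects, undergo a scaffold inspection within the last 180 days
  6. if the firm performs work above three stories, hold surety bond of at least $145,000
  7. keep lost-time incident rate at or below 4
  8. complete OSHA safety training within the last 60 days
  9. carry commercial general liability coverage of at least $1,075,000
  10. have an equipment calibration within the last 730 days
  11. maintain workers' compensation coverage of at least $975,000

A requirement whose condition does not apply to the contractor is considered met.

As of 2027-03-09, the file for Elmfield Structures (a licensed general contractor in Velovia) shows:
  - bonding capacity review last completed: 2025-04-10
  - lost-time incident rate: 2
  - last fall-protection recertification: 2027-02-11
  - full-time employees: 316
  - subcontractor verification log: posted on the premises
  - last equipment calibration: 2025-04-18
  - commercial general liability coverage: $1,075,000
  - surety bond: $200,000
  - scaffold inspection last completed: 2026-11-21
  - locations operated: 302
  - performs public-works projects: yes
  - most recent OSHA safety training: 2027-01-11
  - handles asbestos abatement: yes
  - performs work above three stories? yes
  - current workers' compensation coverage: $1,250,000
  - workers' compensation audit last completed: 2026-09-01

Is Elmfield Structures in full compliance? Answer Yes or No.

Yes

1. bonding capacity review 698 days ago vs limit 730 → met
2. subcontractor verification log present → met
3. fall-protection recertification 26 days ago vs limit 30 → met
4. condition 'handles asbestos abatement' holds; workers' compensation audit 189 days ago vs limit 365 → met
5. condition 'performs public-works projects' holds; scaffold inspection 108 days ago vs limit 180 → met
6. condition 'performs work above three stories' holds; surety bond $200,000 ≥ $145,000 → met
7. lost-time incident rate 2 ≤ 4 → met
8. OSHA safety training 57 days ago vs limit 60 → met
9. commercial general liability coverage $1,075,000 ≥ $1,075,000 → met
10. equipment calibration 690 days ago vs limit 730 → met
11. workers' compensation coverage $1,250,000 ≥ $975,000 → met
All met.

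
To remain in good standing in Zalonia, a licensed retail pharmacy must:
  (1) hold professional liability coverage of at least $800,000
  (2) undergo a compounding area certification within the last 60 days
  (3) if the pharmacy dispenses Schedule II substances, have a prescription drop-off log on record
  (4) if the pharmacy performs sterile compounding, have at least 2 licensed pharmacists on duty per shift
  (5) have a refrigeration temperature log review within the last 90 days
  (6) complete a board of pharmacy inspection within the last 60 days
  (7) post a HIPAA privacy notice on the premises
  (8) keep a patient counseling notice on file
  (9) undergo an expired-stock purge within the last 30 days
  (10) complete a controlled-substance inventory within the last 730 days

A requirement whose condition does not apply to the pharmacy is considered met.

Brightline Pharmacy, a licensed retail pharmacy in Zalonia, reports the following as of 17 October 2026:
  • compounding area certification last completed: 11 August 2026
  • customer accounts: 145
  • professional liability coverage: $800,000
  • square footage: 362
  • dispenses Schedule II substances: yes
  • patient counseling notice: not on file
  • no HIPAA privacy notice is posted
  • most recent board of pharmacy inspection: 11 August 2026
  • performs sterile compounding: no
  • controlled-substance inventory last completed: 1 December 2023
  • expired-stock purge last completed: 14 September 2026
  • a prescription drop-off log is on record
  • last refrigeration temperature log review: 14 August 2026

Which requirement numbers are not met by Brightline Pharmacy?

2, 6, 7, 8, 9, 10

1. professional liability coverage $800,000 ≥ $800,000 → met
2. compounding area certification 67 days ago vs limit 60 → not met
3. condition 'dispenses Schedule II substances' holds; prescription drop-off log present → met
4. condition 'performs sterile compounding' does not hold → requirement n/a → met
5. refrigeration temperature log review 64 days ago vs limit 90 → met
6. board of pharmacy inspection 67 days ago vs limit 60 → not met
7. HIPAA privacy notice absent → not met
8. patient counseling notice absent → not met
9. expired-stock purge 33 days ago vs limit 30 → not met
10. controlled-substance inventory 1051 days ago vs limit 730 → not met
Not met: 2, 6, 7, 8, 9, 10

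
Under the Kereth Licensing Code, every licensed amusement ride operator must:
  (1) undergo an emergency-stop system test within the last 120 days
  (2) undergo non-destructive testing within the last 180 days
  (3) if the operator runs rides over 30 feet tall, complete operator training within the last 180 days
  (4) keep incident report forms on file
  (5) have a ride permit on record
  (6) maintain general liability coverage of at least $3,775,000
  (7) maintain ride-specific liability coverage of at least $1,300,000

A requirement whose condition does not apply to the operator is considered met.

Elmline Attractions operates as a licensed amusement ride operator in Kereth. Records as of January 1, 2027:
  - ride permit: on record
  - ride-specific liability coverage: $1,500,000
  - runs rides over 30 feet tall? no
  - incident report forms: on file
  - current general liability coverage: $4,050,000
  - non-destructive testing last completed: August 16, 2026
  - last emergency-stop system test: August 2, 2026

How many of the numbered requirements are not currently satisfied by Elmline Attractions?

1

1. emergency-stop system test 152 days ago vs limit 120 → not met
2. non-destructive testing 138 days ago vs limit 180 → met
3. condition 'runs rides over 30 feet tall' does not hold → requirement n/a → met
4. incident report forms present → met
5. ride permit present → met
6. general liability coverage $4,050,000 ≥ $3,775,000 → met
7. ride-specific liability coverage $1,500,000 ≥ $1,300,000 → met
Not met: 1 of 7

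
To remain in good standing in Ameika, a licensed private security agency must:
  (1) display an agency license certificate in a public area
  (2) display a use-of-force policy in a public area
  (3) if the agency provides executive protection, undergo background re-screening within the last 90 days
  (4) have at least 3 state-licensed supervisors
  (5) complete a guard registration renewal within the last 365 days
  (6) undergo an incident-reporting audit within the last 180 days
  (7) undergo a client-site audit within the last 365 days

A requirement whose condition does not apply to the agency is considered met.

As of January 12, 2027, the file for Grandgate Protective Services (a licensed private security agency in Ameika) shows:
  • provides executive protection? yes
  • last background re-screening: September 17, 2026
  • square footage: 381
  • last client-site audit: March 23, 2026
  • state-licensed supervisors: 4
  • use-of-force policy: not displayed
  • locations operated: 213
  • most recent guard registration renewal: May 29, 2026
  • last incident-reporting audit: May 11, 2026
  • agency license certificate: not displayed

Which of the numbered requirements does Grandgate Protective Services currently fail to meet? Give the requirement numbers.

1, 2, 3, 6

1. agency license certificate absent → not met
2. use-of-force policy absent → not met
3. condition 'provides executive protection' holds; background re-screening 117 days ago vs limit 90 → not met
4. state-licensed supervisors 4 ≥ 3 → met
5. guard registration renewal 228 days ago vs limit 365 → met
6. incident-reporting audit 246 days ago vs limit 180 → not met
7. client-site audit 295 days ago vs limit 365 → met
Not met: 1, 2, 3, 6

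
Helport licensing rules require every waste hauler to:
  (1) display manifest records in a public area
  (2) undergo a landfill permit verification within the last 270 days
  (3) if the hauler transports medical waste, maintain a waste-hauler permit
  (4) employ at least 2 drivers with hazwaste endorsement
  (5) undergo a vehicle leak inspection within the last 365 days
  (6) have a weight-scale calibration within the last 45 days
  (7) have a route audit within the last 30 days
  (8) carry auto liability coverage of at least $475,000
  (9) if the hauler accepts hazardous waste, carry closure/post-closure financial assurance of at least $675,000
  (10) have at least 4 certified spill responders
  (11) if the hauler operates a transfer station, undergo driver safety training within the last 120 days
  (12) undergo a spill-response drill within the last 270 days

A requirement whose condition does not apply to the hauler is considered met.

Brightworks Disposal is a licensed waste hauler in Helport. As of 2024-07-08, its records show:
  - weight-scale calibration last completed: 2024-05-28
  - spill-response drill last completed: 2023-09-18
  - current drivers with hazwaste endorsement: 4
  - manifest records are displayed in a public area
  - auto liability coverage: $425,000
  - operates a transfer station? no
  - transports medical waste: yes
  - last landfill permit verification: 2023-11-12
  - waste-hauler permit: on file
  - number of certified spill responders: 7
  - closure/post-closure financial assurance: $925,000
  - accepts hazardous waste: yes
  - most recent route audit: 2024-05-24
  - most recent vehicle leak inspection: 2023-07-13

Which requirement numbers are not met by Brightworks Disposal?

7, 8, 12

1. manifest records present → met
2. landfill permit verification 239 days ago vs limit 270 → met
3. condition 'transports medical waste' holds; waste-hauler permit present → met
4. drivers with hazwaste endorsement 4 ≥ 2 → met
5. vehicle leak inspection 361 days ago vs limit 365 → met
6. weight-scale calibration 41 days ago vs limit 45 → met
7. route audit 45 days ago vs limit 30 → not met
8. auto liability coverage $425,000 < $475,000 → not met
9. condition 'accepts hazardous waste' holds; closure/post-closure financial assurance $925,000 ≥ $675,000 → met
10. certified spill responders 7 ≥ 4 → met
11. condition 'operates a transfer station' does not hold → requirement n/a → met
12. spill-response drill 294 days ago vs limit 270 → not met
Not met: 7, 8, 12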